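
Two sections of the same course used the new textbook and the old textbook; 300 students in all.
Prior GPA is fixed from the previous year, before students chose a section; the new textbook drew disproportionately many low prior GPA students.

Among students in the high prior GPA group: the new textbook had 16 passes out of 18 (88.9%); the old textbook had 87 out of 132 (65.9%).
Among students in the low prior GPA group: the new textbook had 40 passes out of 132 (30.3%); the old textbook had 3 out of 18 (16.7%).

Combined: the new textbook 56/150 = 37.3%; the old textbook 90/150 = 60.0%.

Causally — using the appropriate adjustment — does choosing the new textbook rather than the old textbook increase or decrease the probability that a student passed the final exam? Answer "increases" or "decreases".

increases

the new textbook is higher inside every prior GPA band stratum but the old textbook is higher in aggregate. Whether to stratify depends on how prior GPA band relates to the teaching method.
Prior GPA band is set before the teaching method has any effect — it is not caused by the teaching method — and it independently drives the outcome. That makes it a confounder, so the causal comparison is within prior GPA band levels.
Within each level — high prior GPA: 88.9% vs 65.9%; low prior GPA: 30.3% vs 16.7% — the new textbook is higher every time.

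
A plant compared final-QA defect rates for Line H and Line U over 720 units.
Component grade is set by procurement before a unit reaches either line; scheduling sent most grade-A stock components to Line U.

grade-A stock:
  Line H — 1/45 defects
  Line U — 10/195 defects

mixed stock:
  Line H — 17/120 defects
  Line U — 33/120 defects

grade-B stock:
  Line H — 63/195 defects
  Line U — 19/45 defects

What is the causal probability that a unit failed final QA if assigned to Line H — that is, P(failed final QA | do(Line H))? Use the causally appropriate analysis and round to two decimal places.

The stratified and pooled comparisons disagree (Line H wins within each component grade; Line U wins overall), so the answer turns on the causal role of component grade.
Since component grade is a pre-existing factor (not a product of the line) and it affects the outcome on its own, it is a confounder. The stratified rates, not the pooled rate, identify the causal effect.
Standardising Line H to the population component grade mix: 0.333·1/45 + 0.333·17/120 + 0.333·63/195 = 0.162.

0.16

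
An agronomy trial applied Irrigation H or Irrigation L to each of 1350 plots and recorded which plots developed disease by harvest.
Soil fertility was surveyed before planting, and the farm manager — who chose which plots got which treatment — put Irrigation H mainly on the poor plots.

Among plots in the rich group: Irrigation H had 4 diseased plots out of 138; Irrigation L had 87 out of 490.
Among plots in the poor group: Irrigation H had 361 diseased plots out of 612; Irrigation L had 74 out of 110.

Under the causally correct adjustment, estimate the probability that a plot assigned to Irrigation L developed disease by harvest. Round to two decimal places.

0.44

The soil fertility-specific comparison favours Irrigation H throughout, but the pooled figures favour Irrigation L. The question is whether to condition on soil fertility.
Soil fertility is set before the irrigation has any effect — it is not caused by the irrigation — and it independently drives the outcome. That makes it a confounder, so the causal comparison is within soil fertility levels.
Standardising Irrigation L to the population soil fertility mix: 0.465·87/490 + 0.535·74/110 = 0.442.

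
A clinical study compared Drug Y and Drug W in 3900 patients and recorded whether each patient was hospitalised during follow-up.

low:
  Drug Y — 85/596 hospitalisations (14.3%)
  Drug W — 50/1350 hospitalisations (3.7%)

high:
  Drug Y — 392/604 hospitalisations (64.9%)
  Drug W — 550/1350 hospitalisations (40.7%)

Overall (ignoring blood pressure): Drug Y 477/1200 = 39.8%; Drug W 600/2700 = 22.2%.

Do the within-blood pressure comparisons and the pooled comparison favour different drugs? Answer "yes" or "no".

no

Within each blood pressure level (low 14.3% vs 3.7%; high 64.9% vs 40.7%), Drug W has the lower rate every time. Pooled: 39.8% vs 22.2% — Drug W has the lower rate overall. They agree.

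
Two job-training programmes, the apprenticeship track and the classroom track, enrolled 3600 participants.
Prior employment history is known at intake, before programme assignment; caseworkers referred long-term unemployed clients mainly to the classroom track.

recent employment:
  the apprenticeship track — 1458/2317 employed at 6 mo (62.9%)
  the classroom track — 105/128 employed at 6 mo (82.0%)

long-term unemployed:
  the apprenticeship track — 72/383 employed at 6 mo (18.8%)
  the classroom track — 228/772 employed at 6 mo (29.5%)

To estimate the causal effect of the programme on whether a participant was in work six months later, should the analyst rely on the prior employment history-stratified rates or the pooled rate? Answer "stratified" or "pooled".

Nothing the programme does changes prior employment history; the imbalance is an allocation artefact. With prior employment history also predicting the outcome, the pooled figure is confounded, and the within-stratum comparison is the causal one.
Within each level — recent employment: 62.9% vs 82.0%; long-term unemployed: 18.8% vs 29.5% — the classroom track is higher every time.

stratified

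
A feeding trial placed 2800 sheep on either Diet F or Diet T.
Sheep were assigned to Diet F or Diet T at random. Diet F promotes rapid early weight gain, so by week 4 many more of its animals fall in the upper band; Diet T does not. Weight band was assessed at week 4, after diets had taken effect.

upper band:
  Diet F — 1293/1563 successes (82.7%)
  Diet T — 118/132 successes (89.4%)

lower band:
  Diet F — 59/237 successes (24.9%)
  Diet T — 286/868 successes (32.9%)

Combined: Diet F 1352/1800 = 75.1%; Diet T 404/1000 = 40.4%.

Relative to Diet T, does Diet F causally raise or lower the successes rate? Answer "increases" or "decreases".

The stratified and pooled comparisons disagree (Diet T wins within each week-4 weight band; Diet F wins overall), so the answer turns on the causal role of week-4 weight band.
Week-4 weight band is recorded after the diet and is itself shifted by it — it sits on the causal path from diet to outcome. Conditioning on a mediator would strip out part of the effect we want; the pooled comparison gives the total causal effect.
Pooled: Diet F 75.1% vs Diet T 40.4%; Diet F is higher overall.

increases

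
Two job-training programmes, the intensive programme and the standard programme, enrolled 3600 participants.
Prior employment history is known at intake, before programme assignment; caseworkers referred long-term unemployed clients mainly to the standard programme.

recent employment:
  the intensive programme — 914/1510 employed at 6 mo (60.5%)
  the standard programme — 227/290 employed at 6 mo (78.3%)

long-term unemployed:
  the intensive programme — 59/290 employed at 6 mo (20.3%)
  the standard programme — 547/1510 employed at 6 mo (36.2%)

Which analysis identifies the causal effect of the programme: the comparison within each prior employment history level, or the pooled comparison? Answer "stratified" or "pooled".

stratified

Prior employment history is set before the programme has any effect — it is not caused by the programme — and it independently drives the outcome. That makes it a confounder, so the causal comparison is within prior employment history levels.
Within each level — recent employment: 60.5% vs 78.3%; long-term unemployed: 20.3% vs 36.2% — the standard programme is higher every time.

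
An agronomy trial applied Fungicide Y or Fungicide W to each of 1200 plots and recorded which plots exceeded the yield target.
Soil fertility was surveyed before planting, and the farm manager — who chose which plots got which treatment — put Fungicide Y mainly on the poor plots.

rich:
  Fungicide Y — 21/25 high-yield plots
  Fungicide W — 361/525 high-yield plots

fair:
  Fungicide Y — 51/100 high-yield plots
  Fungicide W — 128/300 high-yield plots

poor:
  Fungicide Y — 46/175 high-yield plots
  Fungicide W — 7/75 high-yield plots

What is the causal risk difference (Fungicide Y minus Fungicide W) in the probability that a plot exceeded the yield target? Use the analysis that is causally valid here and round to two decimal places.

+0.13

Here soil fertility is a common cause — it drives both which fungicide a case falls under and the outcome. The crude comparison mixes populations; the stratum-specific rates are the causally relevant ones.
Adjusting over the population distribution of soil fertility: 0.458·(0.840−0.688) + 0.333·(0.510−0.427) + 0.208·(0.263−0.093) = +0.133.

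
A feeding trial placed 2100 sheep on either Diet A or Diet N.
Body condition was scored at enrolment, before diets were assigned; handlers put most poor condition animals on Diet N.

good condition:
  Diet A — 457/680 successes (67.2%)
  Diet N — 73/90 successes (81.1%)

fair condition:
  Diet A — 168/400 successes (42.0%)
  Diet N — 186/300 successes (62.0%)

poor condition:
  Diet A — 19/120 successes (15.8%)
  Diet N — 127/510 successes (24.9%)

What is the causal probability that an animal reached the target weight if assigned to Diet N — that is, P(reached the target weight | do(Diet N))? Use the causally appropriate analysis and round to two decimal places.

The imbalance in starting body condition arose from how sheep were allocated, not from anything the diet did; and starting body condition independently affects the outcome. The pooled gap is confounded — condition on starting body condition.
Standardising Diet N to the population starting body condition mix: 0.367·73/90 + 0.333·186/300 + 0.300·127/510 = 0.579.

0.58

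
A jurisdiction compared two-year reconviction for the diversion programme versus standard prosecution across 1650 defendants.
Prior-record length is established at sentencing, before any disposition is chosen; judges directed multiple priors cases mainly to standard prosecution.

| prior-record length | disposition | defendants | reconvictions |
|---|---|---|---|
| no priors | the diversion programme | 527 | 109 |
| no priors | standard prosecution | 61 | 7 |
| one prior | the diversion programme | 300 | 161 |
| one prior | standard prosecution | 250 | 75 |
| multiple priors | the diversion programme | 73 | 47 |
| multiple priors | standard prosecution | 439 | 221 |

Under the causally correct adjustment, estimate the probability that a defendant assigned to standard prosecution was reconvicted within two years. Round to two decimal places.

0.30

Prior-record length satisfies the back-door criterion: it is not a descendant of the disposition, and it blocks the spurious path from disposition to outcome. Adjusting for it (i.e., using the within-prior-record length rates) gives the causal effect.
Standardising standard prosecution to the population prior-record length mix: 0.356·7/61 + 0.333·75/250 + 0.310·221/439 = 0.297.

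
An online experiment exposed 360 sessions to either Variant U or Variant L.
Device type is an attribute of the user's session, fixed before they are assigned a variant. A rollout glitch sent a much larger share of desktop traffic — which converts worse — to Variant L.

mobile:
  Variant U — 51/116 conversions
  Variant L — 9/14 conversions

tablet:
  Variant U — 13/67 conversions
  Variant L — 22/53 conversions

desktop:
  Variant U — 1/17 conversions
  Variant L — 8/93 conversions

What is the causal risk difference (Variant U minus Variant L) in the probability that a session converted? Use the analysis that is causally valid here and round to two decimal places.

-0.16

Variant L is higher inside every device type stratum but Variant U is higher in aggregate. Whether to stratify depends on how device type relates to the variant.
Device type satisfies the back-door criterion: it is not a descendant of the variant, and it blocks the spurious path from variant to outcome. Adjusting for it (i.e., using the within-device type rates) gives the causal effect.
Adjusting over the population distribution of device type: 0.361·(0.440−0.643) + 0.333·(0.194−0.415) + 0.306·(0.059−0.086) = -0.155.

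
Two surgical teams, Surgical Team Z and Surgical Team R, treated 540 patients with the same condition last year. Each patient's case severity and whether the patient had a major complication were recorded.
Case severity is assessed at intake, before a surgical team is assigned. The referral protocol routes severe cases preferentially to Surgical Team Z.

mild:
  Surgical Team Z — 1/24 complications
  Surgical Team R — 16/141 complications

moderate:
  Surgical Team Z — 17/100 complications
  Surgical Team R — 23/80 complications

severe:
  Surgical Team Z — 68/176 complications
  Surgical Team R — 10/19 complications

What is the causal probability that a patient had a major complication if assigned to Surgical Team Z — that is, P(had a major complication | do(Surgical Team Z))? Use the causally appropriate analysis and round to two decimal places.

Case severity satisfies the back-door criterion: it is not a descendant of the surgical team, and it blocks the spurious path from surgical team to outcome. Adjusting for it (i.e., using the within-case severity rates) gives the causal effect.
Standardising Surgical Team Z to the population case severity mix: 0.306·1/24 + 0.333·17/100 + 0.361·68/176 = 0.209.

0.21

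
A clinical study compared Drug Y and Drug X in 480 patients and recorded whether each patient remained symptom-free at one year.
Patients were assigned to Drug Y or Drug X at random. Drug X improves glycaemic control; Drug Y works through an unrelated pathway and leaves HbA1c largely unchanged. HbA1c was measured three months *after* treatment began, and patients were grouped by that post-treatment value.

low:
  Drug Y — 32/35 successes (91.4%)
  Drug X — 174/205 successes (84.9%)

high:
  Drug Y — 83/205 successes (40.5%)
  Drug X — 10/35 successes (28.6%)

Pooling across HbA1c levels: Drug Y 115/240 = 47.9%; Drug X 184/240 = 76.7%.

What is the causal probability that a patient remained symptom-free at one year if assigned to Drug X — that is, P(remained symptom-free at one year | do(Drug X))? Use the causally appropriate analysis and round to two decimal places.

The HbA1c-specific comparison favours Drug Y throughout, but the pooled figures favour Drug X. The question is whether to condition on HbA1c.
Stratifying would compare drugs among patients the drugs themselves sorted into HbA1c groups — a form of selection on an intermediate. The unconditioned pooled rates give the total causal effect.
So P(outcome | do(Drug X)) is just the pooled rate for Drug X: 184/240 = 0.767.

0.77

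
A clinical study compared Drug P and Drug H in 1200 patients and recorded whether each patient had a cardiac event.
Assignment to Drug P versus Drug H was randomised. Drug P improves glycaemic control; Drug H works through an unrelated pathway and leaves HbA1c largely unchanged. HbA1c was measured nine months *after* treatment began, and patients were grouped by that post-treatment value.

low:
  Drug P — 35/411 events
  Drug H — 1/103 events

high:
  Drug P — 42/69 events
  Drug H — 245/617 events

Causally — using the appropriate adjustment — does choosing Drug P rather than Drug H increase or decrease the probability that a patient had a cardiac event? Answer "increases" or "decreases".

Drug H is lower inside every HbA1c stratum but Drug P is lower in aggregate. Whether to stratify depends on how HbA1c relates to the drug.
Stratifying would compare drugs among patients the drugs themselves sorted into HbA1c groups — a form of selection on an intermediate. The unconditioned pooled rates give the total causal effect.
Pooled: Drug P 16.0% vs Drug H 34.2%; Drug P is lower overall.

decreases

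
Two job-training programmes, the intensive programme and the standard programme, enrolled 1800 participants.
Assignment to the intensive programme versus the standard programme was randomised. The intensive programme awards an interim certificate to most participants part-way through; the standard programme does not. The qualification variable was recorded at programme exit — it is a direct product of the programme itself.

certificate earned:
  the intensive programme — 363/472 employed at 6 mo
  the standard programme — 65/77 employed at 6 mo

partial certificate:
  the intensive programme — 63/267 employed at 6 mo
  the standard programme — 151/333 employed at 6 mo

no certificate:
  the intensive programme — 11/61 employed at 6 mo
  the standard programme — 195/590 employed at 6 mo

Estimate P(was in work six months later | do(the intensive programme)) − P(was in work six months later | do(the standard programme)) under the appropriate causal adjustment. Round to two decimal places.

Because the programme influences qualification attained during the programme, qualification attained during the programme is a post-treatment mediator, not a confounder. Stratifying on it would bias the estimate; the causal effect is the crude pooled difference.
The causal difference is the pooled difference: 0.546 − 0.411 = +0.135.

+0.14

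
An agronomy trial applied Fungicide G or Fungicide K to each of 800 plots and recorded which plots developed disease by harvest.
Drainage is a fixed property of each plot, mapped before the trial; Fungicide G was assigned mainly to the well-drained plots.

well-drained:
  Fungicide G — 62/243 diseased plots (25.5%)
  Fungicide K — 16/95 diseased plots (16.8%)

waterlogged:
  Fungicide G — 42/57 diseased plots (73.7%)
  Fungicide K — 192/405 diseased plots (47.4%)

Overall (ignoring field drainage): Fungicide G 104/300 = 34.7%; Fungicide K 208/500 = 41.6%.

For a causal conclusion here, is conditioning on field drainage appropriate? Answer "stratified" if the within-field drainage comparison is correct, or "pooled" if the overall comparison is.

Field drainage satisfies the back-door criterion: it is not a descendant of the fungicide, and it blocks the spurious path from fungicide to outcome. Adjusting for it (i.e., using the within-field drainage rates) gives the causal effect.
Within each level — well-drained: 25.5% vs 16.8%; waterlogged: 73.7% vs 47.4% — Fungicide K is lower every time.

stratified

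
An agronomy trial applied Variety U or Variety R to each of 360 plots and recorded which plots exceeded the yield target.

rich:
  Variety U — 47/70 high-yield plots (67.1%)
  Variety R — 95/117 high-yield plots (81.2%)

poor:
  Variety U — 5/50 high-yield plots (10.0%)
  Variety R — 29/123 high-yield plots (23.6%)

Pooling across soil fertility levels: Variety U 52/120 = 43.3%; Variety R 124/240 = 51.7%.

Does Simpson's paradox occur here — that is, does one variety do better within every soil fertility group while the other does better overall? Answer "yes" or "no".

Within each soil fertility level (rich 67.1% vs 81.2%; poor 10.0% vs 23.6%), Variety R has the higher rate every time. Pooled: 43.3% vs 51.7% — Variety R has the higher rate overall. They agree.

no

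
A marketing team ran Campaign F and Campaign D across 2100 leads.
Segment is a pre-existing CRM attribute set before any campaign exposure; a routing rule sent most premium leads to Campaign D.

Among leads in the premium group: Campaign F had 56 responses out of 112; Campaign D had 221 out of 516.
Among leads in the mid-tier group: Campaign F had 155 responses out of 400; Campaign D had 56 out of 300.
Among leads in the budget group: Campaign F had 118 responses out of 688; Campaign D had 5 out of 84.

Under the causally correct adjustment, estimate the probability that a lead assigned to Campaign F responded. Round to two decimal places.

The customer segment-specific comparison favours Campaign F throughout, but the pooled figures favour Campaign D. The question is whether to condition on customer segment.
Customer segment differs across campaigns for reasons unrelated to any effect of the campaign itself, and it separately predicts the outcome — a classic confounder. We must compare within customer segment levels.
Standardising Campaign F to the population customer segment mix: 0.299·56/112 + 0.333·155/400 + 0.368·118/688 = 0.342.

0.34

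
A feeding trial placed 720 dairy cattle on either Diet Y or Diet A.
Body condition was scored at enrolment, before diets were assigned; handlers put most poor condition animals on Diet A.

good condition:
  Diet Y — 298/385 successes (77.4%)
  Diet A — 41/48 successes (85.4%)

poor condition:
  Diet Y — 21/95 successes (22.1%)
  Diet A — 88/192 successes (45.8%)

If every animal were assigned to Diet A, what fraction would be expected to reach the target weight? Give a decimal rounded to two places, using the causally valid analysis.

0.70

Starting body condition is set before the diet has any effect — it is not caused by the diet — and it independently drives the outcome. That makes it a confounder, so the causal comparison is within starting body condition levels.
Standardising Diet A to the population starting body condition mix: 0.601·41/48 + 0.399·88/192 = 0.696.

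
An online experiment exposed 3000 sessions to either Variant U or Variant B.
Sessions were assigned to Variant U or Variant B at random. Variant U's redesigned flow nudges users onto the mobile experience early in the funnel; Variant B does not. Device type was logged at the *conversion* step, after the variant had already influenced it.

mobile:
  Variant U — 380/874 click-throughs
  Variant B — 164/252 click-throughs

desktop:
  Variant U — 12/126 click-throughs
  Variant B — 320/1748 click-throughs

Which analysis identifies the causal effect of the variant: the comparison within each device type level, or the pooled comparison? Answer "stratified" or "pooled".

pooled

The device type-specific comparison favours Variant B throughout, but the pooled figures favour Variant U. The question is whether to condition on device type.
Stratifying would compare variants among sessions the variants themselves sorted into device type groups — a form of selection on an intermediate. The unconditioned pooled rates give the total causal effect.
Pooled: Variant U 39.2% vs Variant B 24.2%; Variant U is higher overall.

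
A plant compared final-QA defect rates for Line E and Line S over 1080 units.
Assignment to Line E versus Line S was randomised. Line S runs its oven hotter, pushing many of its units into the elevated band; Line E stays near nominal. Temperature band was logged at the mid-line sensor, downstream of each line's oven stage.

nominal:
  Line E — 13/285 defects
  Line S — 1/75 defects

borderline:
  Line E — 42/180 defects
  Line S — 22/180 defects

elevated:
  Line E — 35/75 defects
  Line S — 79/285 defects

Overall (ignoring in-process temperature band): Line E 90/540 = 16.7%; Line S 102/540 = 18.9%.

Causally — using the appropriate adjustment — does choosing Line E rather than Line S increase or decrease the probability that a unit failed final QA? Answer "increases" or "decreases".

The stratified and pooled comparisons disagree (Line S wins within each in-process temperature band; Line E wins overall), so the answer turns on the causal role of in-process temperature band.
The distribution of in-process temperature band is itself part of what the line does — it is an intermediate outcome. Holding it fixed would remove that part of the effect; the total effect is the pooled difference.
Pooled: Line E 16.7% vs Line S 18.9%; Line E is lower overall.

decreases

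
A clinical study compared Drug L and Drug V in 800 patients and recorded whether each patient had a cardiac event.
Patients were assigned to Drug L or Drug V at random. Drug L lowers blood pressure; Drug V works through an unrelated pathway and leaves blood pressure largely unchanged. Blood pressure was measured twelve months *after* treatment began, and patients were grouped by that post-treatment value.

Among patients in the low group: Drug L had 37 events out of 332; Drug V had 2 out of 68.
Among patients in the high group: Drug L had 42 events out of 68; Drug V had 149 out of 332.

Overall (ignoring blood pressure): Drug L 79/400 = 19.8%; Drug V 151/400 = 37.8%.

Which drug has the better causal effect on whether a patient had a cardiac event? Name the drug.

Drug L

Stratifying would compare drugs among patients the drugs themselves sorted into blood pressure groups — a form of selection on an intermediate. The unconditioned pooled rates give the total causal effect.
Pooled: Drug L 19.8% vs Drug V 37.8%; Drug L is lower overall.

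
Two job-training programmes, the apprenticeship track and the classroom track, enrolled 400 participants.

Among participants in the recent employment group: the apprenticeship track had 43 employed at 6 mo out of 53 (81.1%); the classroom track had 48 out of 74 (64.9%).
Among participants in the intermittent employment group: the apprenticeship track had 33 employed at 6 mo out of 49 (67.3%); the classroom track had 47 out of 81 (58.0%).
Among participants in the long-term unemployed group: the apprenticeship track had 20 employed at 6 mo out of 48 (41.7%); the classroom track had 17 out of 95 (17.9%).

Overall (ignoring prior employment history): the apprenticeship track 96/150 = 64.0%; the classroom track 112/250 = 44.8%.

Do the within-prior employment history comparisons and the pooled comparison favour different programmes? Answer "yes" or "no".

no

Within each prior employment history level (recent employment 81.1% vs 64.9%; intermittent employment 67.3% vs 58.0%; long-term unemployed 41.7% vs 17.9%), the apprenticeship track has the higher rate every time. Pooled: 64.0% vs 44.8% — the apprenticeship track has the higher rate overall. They agree.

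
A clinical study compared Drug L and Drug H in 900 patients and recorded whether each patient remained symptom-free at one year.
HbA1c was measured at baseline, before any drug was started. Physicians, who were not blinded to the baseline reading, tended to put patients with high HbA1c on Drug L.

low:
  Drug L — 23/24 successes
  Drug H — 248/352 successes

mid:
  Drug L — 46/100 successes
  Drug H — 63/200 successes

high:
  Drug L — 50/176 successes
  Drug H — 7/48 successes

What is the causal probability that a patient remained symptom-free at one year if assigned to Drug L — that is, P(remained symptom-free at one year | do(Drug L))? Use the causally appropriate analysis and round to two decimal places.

The stratified and pooled comparisons disagree (Drug L wins within each HbA1c; Drug H wins overall), so the answer turns on the causal role of HbA1c.
Since HbA1c is a pre-existing factor (not a product of the drug) and it affects the outcome on its own, it is a confounder. The stratified rates, not the pooled rate, identify the causal effect.
Standardising Drug L to the population HbA1c mix: 0.418·23/24 + 0.333·46/100 + 0.249·50/176 = 0.624.

0.62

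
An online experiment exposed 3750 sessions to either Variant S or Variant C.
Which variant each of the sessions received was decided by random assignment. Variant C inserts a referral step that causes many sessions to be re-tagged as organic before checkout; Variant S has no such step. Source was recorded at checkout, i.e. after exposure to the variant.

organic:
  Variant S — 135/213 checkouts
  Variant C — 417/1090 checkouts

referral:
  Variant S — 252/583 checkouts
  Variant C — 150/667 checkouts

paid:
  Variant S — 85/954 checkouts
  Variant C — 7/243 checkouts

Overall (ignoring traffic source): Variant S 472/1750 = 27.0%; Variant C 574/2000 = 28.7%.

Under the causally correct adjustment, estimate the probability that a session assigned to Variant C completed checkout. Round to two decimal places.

Variant S is higher inside every traffic source stratum but Variant C is higher in aggregate. Whether to stratify depends on how traffic source relates to the variant.
Traffic source here is a post-treatment variable shaped by the variant; conditioning on it would introduce bias rather than remove it. The overall comparison is the causal one.
So P(outcome | do(Variant C)) is just the pooled rate for Variant C: 574/2000 = 0.287.

0.29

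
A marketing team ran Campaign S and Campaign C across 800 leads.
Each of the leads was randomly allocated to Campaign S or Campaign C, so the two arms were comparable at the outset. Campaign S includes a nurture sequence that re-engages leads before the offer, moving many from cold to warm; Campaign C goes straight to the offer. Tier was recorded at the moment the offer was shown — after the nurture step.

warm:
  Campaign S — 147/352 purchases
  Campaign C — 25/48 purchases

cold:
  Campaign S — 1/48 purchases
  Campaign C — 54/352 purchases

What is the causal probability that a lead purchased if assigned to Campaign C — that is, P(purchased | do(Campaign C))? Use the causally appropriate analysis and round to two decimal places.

Within every engagement tier level Campaign C has the higher rate, yet pooled Campaign S does — Simpson's reversal.
The distribution of engagement tier is itself part of what the campaign does — it is an intermediate outcome. Holding it fixed would remove that part of the effect; the total effect is the pooled difference.
So P(outcome | do(Campaign C)) is just the pooled rate for Campaign C: 79/400 = 0.198.

0.20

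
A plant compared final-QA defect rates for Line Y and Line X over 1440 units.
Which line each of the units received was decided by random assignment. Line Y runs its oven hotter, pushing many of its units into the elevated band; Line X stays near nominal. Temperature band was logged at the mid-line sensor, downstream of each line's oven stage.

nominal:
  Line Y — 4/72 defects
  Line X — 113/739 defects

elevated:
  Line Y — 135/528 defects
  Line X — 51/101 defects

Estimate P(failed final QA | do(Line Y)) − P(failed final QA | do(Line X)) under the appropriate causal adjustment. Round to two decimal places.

+0.04

The in-process temperature band-specific comparison favours Line Y throughout, but the pooled figures favour Line X. The question is whether to condition on in-process temperature band.
The distribution of in-process temperature band is itself part of what the line does — it is an intermediate outcome. Holding it fixed would remove that part of the effect; the total effect is the pooled difference.
The causal difference is the pooled difference: 0.232 − 0.195 = +0.036.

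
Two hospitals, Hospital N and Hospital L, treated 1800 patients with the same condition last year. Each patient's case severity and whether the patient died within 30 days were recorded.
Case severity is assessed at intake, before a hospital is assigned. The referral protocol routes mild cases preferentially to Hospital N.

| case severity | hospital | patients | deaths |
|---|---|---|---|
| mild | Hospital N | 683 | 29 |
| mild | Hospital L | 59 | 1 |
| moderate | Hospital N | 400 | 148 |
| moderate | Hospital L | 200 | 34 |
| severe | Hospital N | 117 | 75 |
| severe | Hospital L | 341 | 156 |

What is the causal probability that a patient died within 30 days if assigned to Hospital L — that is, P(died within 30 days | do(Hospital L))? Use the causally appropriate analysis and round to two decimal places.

The case severity-specific comparison favours Hospital L throughout, but the pooled figures favour Hospital N. The question is whether to condition on case severity.
Case severity differs across hospitals for reasons unrelated to any effect of the hospital itself, and it separately predicts the outcome — a classic confounder. We must compare within case severity levels.
Standardising Hospital L to the population case severity mix: 0.412·1/59 + 0.333·34/200 + 0.254·156/341 = 0.180.

0.18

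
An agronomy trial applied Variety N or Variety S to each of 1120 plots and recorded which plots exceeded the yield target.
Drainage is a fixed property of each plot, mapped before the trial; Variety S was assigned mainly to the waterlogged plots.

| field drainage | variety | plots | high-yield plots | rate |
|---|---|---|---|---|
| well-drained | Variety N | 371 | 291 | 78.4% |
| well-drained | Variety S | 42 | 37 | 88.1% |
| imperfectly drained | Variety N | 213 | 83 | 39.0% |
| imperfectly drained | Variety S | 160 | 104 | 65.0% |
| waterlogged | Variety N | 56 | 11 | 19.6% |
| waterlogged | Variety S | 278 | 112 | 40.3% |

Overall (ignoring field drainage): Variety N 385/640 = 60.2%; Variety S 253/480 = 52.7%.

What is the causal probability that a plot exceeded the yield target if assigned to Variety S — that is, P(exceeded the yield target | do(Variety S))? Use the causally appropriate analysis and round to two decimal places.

0.66

Field drainage satisfies the back-door criterion: it is not a descendant of the variety, and it blocks the spurious path from variety to outcome. Adjusting for it (i.e., using the within-field drainage rates) gives the causal effect.
Standardising Variety S to the population field drainage mix: 0.369·37/42 + 0.333·104/160 + 0.298·112/278 = 0.661.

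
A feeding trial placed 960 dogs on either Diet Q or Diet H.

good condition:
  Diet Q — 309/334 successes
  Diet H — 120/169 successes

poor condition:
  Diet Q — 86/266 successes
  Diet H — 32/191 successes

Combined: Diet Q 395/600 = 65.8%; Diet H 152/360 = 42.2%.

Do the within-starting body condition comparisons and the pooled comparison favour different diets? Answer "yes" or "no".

no

Within each starting body condition level (good condition 92.5% vs 71.0%; poor condition 32.3% vs 16.8%), Diet Q has the higher rate every time. Pooled: 65.8% vs 42.2% — Diet Q has the higher rate overall. They agree.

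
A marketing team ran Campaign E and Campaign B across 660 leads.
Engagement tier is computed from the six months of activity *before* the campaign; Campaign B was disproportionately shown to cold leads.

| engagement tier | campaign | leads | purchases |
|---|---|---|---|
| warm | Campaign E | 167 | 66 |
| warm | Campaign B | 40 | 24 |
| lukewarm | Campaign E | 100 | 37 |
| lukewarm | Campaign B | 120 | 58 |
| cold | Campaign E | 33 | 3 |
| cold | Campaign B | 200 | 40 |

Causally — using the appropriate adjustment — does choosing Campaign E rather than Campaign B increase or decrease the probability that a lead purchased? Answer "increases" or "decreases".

decreases

The stratified and pooled comparisons disagree (Campaign B wins within each engagement tier; Campaign E wins overall), so the answer turns on the causal role of engagement tier.
Since engagement tier is a pre-existing factor (not a product of the campaign) and it affects the outcome on its own, it is a confounder. The stratified rates, not the pooled rate, identify the causal effect.
Within each level — warm: 39.5% vs 60.0%; lukewarm: 37.0% vs 48.3%; cold: 9.1% vs 20.0% — Campaign B is higher every time.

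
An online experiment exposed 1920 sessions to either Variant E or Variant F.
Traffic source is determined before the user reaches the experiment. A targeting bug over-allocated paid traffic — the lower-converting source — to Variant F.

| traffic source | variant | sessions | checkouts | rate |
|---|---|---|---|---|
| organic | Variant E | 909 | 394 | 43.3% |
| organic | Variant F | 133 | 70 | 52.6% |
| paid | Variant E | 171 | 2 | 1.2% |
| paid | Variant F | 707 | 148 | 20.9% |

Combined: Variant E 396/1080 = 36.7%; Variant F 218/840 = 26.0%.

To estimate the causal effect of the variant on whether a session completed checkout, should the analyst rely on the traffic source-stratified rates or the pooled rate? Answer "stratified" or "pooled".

stratified

The stratified and pooled comparisons disagree (Variant F wins within each traffic source; Variant E wins overall), so the answer turns on the causal role of traffic source.
Nothing the variant does changes traffic source; the imbalance is an allocation artefact. With traffic source also predicting the outcome, the pooled figure is confounded, and the within-stratum comparison is the causal one.
Within each level — organic: 43.3% vs 52.6%; paid: 1.2% vs 20.9% — Variant F is higher every time.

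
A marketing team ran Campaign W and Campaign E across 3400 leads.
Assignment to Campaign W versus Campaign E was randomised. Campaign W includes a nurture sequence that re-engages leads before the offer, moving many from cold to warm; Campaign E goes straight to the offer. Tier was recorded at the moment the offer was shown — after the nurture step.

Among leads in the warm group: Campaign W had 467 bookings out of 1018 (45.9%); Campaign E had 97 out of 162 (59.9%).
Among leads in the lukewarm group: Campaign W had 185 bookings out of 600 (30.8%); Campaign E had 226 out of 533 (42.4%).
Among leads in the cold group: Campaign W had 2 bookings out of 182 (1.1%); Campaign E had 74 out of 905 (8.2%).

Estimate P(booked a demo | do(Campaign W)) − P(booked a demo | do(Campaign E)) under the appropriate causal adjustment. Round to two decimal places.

The stratified and pooled comparisons disagree (Campaign E wins within each engagement tier; Campaign W wins overall), so the answer turns on the causal role of engagement tier.
Because the campaign influences engagement tier, engagement tier is a post-treatment mediator, not a confounder. Stratifying on it would bias the estimate; the causal effect is the crude pooled difference.
The causal difference is the pooled difference: 0.363 − 0.248 = +0.115.

+0.12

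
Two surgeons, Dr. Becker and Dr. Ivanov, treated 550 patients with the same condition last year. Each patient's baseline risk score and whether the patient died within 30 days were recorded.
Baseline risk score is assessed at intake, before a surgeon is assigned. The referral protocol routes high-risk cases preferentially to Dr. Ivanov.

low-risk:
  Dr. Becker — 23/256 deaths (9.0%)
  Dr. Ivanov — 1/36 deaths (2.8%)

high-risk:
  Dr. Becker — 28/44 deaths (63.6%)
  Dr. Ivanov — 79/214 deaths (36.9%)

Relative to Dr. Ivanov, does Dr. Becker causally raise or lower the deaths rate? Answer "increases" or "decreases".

Since baseline risk score is a pre-existing factor (not a product of the surgeon) and it affects the outcome on its own, it is a confounder. The stratified rates, not the pooled rate, identify the causal effect.
Within each level — low-risk: 9.0% vs 2.8%; high-risk: 63.6% vs 36.9% — Dr. Ivanov is lower every time.

increases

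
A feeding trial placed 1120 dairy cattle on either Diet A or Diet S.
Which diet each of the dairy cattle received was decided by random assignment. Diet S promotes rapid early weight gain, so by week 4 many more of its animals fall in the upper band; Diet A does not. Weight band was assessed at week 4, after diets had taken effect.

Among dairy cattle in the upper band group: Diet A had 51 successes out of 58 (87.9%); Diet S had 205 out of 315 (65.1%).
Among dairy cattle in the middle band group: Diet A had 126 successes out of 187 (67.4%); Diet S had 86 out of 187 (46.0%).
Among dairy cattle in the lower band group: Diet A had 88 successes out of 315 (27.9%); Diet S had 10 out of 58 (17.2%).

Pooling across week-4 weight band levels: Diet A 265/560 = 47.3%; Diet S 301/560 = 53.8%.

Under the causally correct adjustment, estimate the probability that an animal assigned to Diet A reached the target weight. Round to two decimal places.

0.47

Within every week-4 weight band level Diet A has the higher rate, yet pooled Diet S does — Simpson's reversal.
Because the diet influences week-4 weight band, week-4 weight band is a post-treatment mediator, not a confounder. Stratifying on it would bias the estimate; the causal effect is the crude pooled difference.
So P(outcome | do(Diet A)) is just the pooled rate for Diet A: 265/560 = 0.473.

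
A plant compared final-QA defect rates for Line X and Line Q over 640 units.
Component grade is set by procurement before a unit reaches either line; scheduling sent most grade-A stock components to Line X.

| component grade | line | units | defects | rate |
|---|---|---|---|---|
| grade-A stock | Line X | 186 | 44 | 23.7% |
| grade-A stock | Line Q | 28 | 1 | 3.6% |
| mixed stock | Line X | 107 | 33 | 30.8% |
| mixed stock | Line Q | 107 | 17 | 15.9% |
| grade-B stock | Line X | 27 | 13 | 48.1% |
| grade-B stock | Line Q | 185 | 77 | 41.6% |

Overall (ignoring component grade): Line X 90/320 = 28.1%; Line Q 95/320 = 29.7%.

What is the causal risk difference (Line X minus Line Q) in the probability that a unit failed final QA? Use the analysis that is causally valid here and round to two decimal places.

Component grade satisfies the back-door criterion: it is not a descendant of the line, and it blocks the spurious path from line to outcome. Adjusting for it (i.e., using the within-component grade rates) gives the causal effect.
Adjusting over the population distribution of component grade: 0.334·(0.237−0.036) + 0.334·(0.308−0.159) + 0.331·(0.481−0.416) = +0.139.

+0.14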